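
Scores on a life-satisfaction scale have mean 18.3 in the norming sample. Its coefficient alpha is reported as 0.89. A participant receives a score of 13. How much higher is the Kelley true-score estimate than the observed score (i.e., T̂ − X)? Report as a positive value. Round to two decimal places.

T̂ = 0.89(13) + 0.11(18.3) = 11.57 + 2.013 = 13.5830 → 13.583
T̂ − X = 13.583 − 13 = 0.583 → 0.58

0.58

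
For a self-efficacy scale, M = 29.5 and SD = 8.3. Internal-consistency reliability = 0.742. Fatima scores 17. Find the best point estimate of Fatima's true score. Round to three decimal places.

T̂ = 0.742(17) + 0.258(29.5) = 12.614 + 7.6110 = 20.2250 → 20.225

20.225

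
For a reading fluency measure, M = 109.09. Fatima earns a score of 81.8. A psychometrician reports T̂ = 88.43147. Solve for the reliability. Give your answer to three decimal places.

T̂ = ρX + (1 − ρ)μ  ⇒  T̂ − μ = ρ(X − μ)
ρ = (T̂ − μ)/(X − μ) = (88.43147 − 109.09) / (81.8 − 109.09) = -20.65853 / -27.29 = 0.75700

0.757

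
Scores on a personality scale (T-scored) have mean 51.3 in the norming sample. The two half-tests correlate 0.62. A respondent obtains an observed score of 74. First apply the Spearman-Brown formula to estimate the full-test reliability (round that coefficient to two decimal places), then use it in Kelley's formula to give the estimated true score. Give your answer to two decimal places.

68.78

Spearman-Brown: ρ = 2r/(1 + r) = 2(0.62)/(1 + 0.62) = 1.240/1.62 = 0.7654 → 0.77
T̂ = ρX + (1 − ρ)μ
  = 0.77 × 74 + 0.23 × 51.3
  = 56.98 + 11.799
  = 68.779
  ≈ 68.78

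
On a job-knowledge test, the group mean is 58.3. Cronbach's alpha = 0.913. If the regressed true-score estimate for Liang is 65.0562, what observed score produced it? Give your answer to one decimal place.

65.7

T̂ = ρX + (1 − ρ)μ  ⇒  X = (T̂ − (1 − ρ)μ) / ρ
X = (65.0562 − 0.087 × 58.3) / 0.913 = (65.0562 − 5.0721) / 0.913 = 59.9841 / 0.913 = 65.700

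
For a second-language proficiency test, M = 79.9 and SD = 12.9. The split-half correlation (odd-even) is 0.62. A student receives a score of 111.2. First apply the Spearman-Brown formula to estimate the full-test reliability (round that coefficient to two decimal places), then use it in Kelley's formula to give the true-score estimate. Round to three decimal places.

Spearman-Brown: ρ = 2r/(1 + r) = 2(0.62)/(1 + 0.62) = 1.240/1.62 = 0.7654 → 0.77
T̂ = ρX + (1 − ρ)μ
  = 0.77 × 111.2 + 0.23 × 79.9
  = 85.624 + 18.377
  = 104.0010
  ≈ 104.001

104.001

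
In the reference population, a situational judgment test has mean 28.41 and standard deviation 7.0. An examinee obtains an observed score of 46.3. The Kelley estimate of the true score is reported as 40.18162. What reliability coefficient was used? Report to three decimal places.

T̂ = ρX + (1 − ρ)μ  ⇒  T̂ − μ = ρ(X − μ)
ρ = (T̂ − μ)/(X − μ) = (40.18162 − 28.41) / (46.3 − 28.41) = 11.77162 / 17.89 = 0.65800

0.658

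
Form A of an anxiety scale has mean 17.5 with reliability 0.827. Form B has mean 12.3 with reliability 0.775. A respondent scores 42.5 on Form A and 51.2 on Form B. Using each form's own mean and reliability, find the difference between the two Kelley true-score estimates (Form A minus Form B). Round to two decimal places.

T̂_A = 0.827(42.5) + 0.173(17.5) = 38.1750
T̂_B = 0.775(51.2) + 0.225(12.3) = 42.4475
T̂_A − T̂_B = -4.2725

-4.27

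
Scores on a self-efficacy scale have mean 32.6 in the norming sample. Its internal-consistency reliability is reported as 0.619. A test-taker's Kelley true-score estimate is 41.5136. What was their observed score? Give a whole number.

47

T̂ = ρX + (1 − ρ)μ  ⇒  X = (T̂ − (1 − ρ)μ) / ρ
X = (41.5136 − 0.381 × 32.6) / 0.619 = (41.5136 − 12.4206) / 0.619 = 29.0930 / 0.619 = 47.00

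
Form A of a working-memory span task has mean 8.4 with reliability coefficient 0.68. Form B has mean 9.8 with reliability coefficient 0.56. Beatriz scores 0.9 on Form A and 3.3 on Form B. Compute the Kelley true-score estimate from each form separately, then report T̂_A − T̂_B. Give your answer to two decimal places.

T̂_A = 0.68(0.9) + 0.32(8.4) = 3.3000
T̂_B = 0.56(3.3) + 0.44(9.8) = 6.1600
T̂_A − T̂_B = -2.8600

-2.86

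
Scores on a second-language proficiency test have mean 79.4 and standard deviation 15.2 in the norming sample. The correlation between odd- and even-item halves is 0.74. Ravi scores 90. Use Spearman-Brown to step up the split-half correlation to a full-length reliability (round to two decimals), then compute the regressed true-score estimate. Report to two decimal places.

Spearman-Brown: ρ = 2r/(1 + r) = 2(0.74)/(1 + 0.74) = 1.480/1.74 = 0.8506 → 0.85
T̂ = ρX + (1 − ρ)μ
  = 0.85 × 90 + 0.15 × 79.4
  = 76.50 + 11.910
  = 88.410
  ≈ 88.41

88.41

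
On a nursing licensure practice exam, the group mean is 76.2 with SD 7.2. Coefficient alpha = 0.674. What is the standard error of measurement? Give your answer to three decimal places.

SEM = SD · √(1 − ρ) = 7.2 × √0.326 = 7.2 × 0.5710 = 4.1109

4.111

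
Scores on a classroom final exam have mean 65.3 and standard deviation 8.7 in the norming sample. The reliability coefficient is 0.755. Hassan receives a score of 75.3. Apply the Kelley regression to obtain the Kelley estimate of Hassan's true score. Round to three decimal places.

72.850

T̂ = ρX + (1 − ρ)μ
  = 0.755 × 75.3 + 0.245 × 65.3
  = 56.8515 + 15.9985
  = 72.8500
  ≈ 72.850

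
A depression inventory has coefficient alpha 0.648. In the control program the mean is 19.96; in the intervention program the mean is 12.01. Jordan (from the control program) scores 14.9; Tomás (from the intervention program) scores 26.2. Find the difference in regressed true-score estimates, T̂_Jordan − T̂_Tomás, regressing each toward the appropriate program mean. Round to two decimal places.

-4.52

T̂_Jordan = 0.648(14.9) + 0.352(19.96) = 16.6811
T̂_Tomás = 0.648(26.2) + 0.352(12.01) = 21.2051
Difference = 16.6811 − 21.2051 = -4.5240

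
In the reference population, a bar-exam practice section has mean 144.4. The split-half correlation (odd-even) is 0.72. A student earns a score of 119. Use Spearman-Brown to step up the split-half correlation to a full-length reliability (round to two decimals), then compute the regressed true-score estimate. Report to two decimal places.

Spearman-Brown: ρ = 2r/(1 + r) = 2(0.72)/(1 + 0.72) = 1.440/1.72 = 0.8372 → 0.84
T̂ = 0.84(119) + 0.16(144.4) = 99.96 + 23.104 = 123.064 → 123.06

123.06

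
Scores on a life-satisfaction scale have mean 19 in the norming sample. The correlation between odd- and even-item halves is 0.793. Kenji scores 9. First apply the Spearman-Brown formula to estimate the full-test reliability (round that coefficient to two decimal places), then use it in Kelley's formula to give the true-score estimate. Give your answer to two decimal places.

Spearman-Brown: ρ = 2r/(1 + r) = 2(0.793)/(1 + 0.793) = 1.5860/1.793 = 0.8846 → 0.88
T̂ = 0.88(9) + 0.12(19) = 7.92 + 2.28 = 10.200 → 10.20

10.20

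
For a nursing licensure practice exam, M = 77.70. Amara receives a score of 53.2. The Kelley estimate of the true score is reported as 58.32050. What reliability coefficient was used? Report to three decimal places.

0.791

T̂ = ρX + (1 − ρ)μ  ⇒  T̂ − μ = ρ(X − μ)
ρ = (T̂ − μ)/(X − μ) = (58.32050 − 77.70) / (53.2 − 77.70) = -19.37950 / -24.50 = 0.79100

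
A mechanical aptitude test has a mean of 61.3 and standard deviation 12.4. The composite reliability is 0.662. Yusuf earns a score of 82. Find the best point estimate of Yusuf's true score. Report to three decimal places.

T̂ = ρX + (1 − ρ)μ
  = 0.662 × 82 + 0.338 × 61.3
  = 54.284 + 20.7194
  = 75.0034
  ≈ 75.003

75.003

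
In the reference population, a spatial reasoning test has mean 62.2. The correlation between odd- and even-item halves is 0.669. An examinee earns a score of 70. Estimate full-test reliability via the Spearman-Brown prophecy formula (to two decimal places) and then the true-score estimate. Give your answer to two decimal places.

Spearman-Brown: ρ = 2r/(1 + r) = 2(0.669)/(1 + 0.669) = 1.3380/1.669 = 0.8017 → 0.80
Kelley's formula gives T̂ = 0.80·70 + 0.20·62.2 = 56.00 + 12.440 = 68.440.

68.44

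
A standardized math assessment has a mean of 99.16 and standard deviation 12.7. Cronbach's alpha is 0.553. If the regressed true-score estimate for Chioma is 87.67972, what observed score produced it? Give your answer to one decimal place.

T̂ = ρX + (1 − ρ)μ  ⇒  X = (T̂ − (1 − ρ)μ) / ρ
X = (87.67972 − 0.447 × 99.16) / 0.553 = (87.67972 − 44.32452) / 0.553 = 43.35520 / 0.553 = 78.400

78.4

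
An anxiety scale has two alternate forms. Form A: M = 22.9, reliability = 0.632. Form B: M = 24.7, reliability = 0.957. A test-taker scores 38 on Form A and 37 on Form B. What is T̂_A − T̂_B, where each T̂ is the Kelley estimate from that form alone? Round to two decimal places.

T̂_A = 0.632(38) + 0.368(22.9) = 32.4432
T̂_B = 0.957(37) + 0.043(24.7) = 36.4711
T̂_A − T̂_B = -4.0279

-4.03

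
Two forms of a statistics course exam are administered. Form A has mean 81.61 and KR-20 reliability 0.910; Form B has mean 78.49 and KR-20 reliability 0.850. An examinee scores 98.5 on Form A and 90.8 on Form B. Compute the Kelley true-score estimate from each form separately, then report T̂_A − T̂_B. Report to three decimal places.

8.026

T̂_A = 0.910(98.5) + 0.090(81.61) = 96.97990
T̂_B = 0.850(90.8) + 0.150(78.49) = 88.95350
T̂_A − T̂_B = 8.02640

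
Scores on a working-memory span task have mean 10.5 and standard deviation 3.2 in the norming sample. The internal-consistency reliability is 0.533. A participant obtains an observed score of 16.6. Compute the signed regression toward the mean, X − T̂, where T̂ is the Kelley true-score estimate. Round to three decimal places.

2.849

T̂ = 0.533(16.6) + 0.467(10.5) = 8.8478 + 4.9035 = 13.75130 → 13.7513
X − T̂ = 16.6 − 13.7513 = 2.8487 → 2.849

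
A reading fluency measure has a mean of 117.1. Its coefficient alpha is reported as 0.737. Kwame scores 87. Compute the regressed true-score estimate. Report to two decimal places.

T̂ = 0.737(87) + 0.263(117.1) = 64.119 + 30.7973 = 94.916 → 94.92

94.92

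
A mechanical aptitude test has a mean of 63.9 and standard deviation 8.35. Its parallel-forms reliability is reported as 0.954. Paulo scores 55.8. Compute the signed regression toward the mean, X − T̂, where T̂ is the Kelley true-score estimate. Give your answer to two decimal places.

T̂ = 0.954(55.8) + 0.046(63.9) = 53.2332 + 2.9394 = 56.1726 → 56.173
X − T̂ = 55.8 − 56.173 = -0.373 → -0.37

-0.37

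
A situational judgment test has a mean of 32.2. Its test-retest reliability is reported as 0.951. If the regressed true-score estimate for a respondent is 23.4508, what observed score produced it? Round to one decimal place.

23.0

T̂ = ρX + (1 − ρ)μ  ⇒  X = (T̂ − (1 − ρ)μ) / ρ
X = (23.4508 − 0.049 × 32.2) / 0.951 = (23.4508 − 1.5778) / 0.951 = 21.8730 / 0.951 = 23.000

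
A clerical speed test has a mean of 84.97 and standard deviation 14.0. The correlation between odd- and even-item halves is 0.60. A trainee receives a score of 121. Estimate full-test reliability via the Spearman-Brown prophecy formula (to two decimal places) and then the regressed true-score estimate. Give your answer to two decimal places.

Spearman-Brown: ρ = 2r/(1 + r) = 2(0.60)/(1 + 0.60) = 1.200/1.60 = 0.7500 → 0.75
Regress the observed score toward the mean by the unreliability: T̂ = 0.75·121 + 0.25·84.97 = 90.75 + 21.2425 = 111.993.

111.99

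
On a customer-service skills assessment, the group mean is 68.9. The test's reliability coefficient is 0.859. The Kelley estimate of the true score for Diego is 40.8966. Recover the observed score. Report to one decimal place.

T̂ = ρX + (1 − ρ)μ  ⇒  X = (T̂ − (1 − ρ)μ) / ρ
X = (40.8966 − 0.141 × 68.9) / 0.859 = (40.8966 − 9.7149) / 0.859 = 31.1817 / 0.859 = 36.300

36.3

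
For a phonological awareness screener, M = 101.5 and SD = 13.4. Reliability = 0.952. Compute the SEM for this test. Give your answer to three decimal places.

2.936

SEM = SD · √(1 − ρ) = 13.4 × √0.048 = 13.4 × 0.2191 = 2.9358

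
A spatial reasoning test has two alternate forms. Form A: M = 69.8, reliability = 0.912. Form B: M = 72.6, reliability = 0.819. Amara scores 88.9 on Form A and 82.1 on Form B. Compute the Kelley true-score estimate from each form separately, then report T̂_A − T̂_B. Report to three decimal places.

6.839

T̂_A = 0.912(88.9) + 0.088(69.8) = 87.21920
T̂_B = 0.819(82.1) + 0.181(72.6) = 80.38050
T̂_A − T̂_B = 6.83870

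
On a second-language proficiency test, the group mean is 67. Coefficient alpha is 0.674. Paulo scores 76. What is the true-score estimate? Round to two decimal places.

T̂ = 0.674(76) + 0.326(67) = 51.224 + 21.842 = 73.066 → 73.07

73.07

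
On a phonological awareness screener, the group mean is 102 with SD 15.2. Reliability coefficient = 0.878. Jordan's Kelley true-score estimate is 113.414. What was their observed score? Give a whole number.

115

T̂ = ρX + (1 − ρ)μ  ⇒  X = (T̂ − (1 − ρ)μ) / ρ
X = (113.414 − 0.122 × 102) / 0.878 = (113.414 − 12.444) / 0.878 = 100.970 / 0.878 = 115.00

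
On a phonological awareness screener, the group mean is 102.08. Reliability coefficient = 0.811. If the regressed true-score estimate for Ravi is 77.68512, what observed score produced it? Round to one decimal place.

T̂ = ρX + (1 − ρ)μ  ⇒  X = (T̂ − (1 − ρ)μ) / ρ
X = (77.68512 − 0.189 × 102.08) / 0.811 = (77.68512 − 19.29312) / 0.811 = 58.39200 / 0.811 = 72.000

72.0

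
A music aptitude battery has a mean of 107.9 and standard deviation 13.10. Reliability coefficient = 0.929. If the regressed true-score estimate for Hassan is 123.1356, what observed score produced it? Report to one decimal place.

T̂ = ρX + (1 − ρ)μ  ⇒  X = (T̂ − (1 − ρ)μ) / ρ
X = (123.1356 − 0.071 × 107.9) / 0.929 = (123.1356 − 7.6609) / 0.929 = 115.4747 / 0.929 = 124.300

124.3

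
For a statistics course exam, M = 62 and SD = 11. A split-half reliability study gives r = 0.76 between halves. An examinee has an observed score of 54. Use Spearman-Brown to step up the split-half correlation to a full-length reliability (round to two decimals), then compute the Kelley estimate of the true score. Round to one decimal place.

55.1

Spearman-Brown: ρ = 2r/(1 + r) = 2(0.76)/(1 + 0.76) = 1.520/1.76 = 0.8636 → 0.86
Regress the observed score toward the mean by the unreliability: T̂ = 0.86·54 + 0.14·62 = 46.44 + 8.68 = 55.12.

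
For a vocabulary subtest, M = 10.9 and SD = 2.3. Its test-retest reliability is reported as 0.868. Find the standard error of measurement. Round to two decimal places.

0.84

SEM = SD · √(1 − ρ) = 2.3 × √0.132 = 2.3 × 0.3633 = 0.836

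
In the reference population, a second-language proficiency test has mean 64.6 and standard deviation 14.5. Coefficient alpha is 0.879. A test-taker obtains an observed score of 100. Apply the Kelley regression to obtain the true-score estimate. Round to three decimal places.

95.717

Weight the observed score by reliability and the mean by (1 − reliability): T̂ = 0.879·100 + 0.121·64.6 = 87.900 + 7.8166 = 95.7166.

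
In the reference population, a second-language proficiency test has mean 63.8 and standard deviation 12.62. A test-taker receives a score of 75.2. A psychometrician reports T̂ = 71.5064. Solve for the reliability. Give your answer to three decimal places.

T̂ = ρX + (1 − ρ)μ  ⇒  T̂ − μ = ρ(X − μ)
ρ = (T̂ − μ)/(X − μ) = (71.5064 − 63.8) / (75.2 − 63.8) = 7.7064 / 11.4 = 0.67600

0.676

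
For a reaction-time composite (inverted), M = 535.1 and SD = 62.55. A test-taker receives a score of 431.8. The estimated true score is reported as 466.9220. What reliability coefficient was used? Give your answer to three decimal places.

T̂ = ρX + (1 − ρ)μ  ⇒  T̂ − μ = ρ(X − μ)
ρ = (T̂ − μ)/(X − μ) = (466.9220 − 535.1) / (431.8 − 535.1) = -68.1780 / -103.3 = 0.66000

0.660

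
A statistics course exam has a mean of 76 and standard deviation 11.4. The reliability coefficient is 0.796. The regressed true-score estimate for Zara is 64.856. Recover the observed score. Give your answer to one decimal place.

62.0

T̂ = ρX + (1 − ρ)μ  ⇒  X = (T̂ − (1 − ρ)μ) / ρ
X = (64.856 − 0.204 × 76) / 0.796 = (64.856 − 15.504) / 0.796 = 49.352 / 0.796 = 62.000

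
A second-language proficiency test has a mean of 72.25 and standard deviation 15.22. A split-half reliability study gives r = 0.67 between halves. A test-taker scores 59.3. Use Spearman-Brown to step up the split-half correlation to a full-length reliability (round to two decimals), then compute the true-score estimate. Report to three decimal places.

61.890

Spearman-Brown: ρ = 2r/(1 + r) = 2(0.67)/(1 + 0.67) = 1.340/1.67 = 0.8024 → 0.80
T̂ = ρX + (1 − ρ)μ
  = 0.80 × 59.3 + 0.20 × 72.25
  = 47.440 + 14.4500
  = 61.8900
  ≈ 61.890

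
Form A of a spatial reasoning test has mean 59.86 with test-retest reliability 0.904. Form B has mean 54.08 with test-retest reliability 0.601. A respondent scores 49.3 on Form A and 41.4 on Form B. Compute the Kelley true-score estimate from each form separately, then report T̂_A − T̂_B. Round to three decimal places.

3.854

T̂_A = 0.904(49.3) + 0.096(59.86) = 50.31376
T̂_B = 0.601(41.4) + 0.399(54.08) = 46.45932
T̂_A − T̂_B = 3.85444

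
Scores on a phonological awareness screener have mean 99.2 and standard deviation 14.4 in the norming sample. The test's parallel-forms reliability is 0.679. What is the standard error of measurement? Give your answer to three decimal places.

8.159

SEM = SD · √(1 − ρ) = 14.4 × √0.321 = 14.4 × 0.5666 = 8.1586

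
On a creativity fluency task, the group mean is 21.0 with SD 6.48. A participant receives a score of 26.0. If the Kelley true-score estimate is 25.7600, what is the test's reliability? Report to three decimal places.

T̂ = ρX + (1 − ρ)μ  ⇒  T̂ − μ = ρ(X − μ)
ρ = (T̂ − μ)/(X − μ) = (25.7600 − 21.0) / (26.0 − 21.0) = 4.7600 / 5.0 = 0.95200

0.952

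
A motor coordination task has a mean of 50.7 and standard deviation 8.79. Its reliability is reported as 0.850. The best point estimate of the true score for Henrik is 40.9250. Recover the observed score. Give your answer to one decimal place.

39.2

T̂ = ρX + (1 − ρ)μ  ⇒  X = (T̂ − (1 − ρ)μ) / ρ
X = (40.9250 − 0.150 × 50.7) / 0.850 = (40.9250 − 7.6050) / 0.850 = 33.3200 / 0.850 = 39.200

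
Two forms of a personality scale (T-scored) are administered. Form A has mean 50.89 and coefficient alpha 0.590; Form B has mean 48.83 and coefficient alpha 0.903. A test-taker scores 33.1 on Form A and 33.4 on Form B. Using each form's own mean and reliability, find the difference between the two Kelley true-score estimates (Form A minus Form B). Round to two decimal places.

5.50

T̂_A = 0.590(33.1) + 0.410(50.89) = 40.3939
T̂_B = 0.903(33.4) + 0.097(48.83) = 34.8967
T̂_A − T̂_B = 5.4972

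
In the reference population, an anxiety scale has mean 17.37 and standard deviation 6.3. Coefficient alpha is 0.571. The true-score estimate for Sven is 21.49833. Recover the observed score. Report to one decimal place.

24.6

T̂ = ρX + (1 − ρ)μ  ⇒  X = (T̂ − (1 − ρ)μ) / ρ
X = (21.49833 − 0.429 × 17.37) / 0.571 = (21.49833 − 7.45173) / 0.571 = 14.04660 / 0.571 = 24.600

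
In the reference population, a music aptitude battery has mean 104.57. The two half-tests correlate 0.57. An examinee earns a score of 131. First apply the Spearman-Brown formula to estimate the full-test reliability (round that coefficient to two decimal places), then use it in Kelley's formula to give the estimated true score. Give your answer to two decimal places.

123.86

Spearman-Brown: ρ = 2r/(1 + r) = 2(0.57)/(1 + 0.57) = 1.140/1.57 = 0.7261 → 0.73
Weight the observed score by reliability and the mean by (1 − reliability): T̂ = 0.73·131 + 0.27·104.57 = 95.63 + 28.2339 = 123.864.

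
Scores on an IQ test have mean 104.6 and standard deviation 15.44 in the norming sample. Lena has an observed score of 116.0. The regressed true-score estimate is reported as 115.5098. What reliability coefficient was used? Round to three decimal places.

0.957

T̂ = ρX + (1 − ρ)μ  ⇒  T̂ − μ = ρ(X − μ)
ρ = (T̂ − μ)/(X − μ) = (115.5098 − 104.6) / (116.0 − 104.6) = 10.9098 / 11.4 = 0.95700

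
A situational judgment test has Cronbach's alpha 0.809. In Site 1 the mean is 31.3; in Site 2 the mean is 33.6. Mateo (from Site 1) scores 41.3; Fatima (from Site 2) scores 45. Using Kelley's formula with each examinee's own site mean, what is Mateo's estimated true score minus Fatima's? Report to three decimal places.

T̂_Mateo = 0.809(41.3) + 0.191(31.3) = 39.39000
T̂_Fatima = 0.809(45) + 0.191(33.6) = 42.82260
Difference = 39.39000 − 42.82260 = -3.43260

-3.433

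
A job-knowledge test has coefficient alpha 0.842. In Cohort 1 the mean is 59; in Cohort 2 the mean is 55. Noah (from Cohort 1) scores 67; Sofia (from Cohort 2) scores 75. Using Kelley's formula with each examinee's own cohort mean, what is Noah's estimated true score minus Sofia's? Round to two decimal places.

T̂_Noah = 0.842(67) + 0.158(59) = 65.7360
T̂_Sofia = 0.842(75) + 0.158(55) = 71.8400
Difference = 65.7360 − 71.8400 = -6.1040

-6.10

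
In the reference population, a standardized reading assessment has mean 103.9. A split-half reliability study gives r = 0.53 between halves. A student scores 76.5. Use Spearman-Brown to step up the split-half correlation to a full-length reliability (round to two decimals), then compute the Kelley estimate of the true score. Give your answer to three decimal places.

Spearman-Brown: ρ = 2r/(1 + r) = 2(0.53)/(1 + 0.53) = 1.060/1.53 = 0.6928 → 0.69
T̂ = ρX + (1 − ρ)μ
  = 0.69 × 76.5 + 0.31 × 103.9
  = 52.785 + 32.209
  = 84.9940
  ≈ 84.994

84.994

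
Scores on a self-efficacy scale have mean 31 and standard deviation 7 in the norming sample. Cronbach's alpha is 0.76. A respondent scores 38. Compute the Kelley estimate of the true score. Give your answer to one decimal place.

Weight the observed score by reliability and the mean by (1 − reliability): T̂ = 0.76·38 + 0.24·31 = 28.88 + 7.44 = 36.32.

36.3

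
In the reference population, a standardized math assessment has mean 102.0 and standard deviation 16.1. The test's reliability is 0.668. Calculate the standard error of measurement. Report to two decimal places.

9.28

SEM = SD · √(1 − ρ) = 16.1 × √0.332 = 16.1 × 0.5762 = 9.277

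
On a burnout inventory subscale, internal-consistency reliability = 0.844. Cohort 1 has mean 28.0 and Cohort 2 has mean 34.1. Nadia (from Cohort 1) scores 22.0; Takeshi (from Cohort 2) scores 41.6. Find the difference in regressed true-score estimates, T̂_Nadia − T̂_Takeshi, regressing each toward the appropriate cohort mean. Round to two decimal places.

-17.49

T̂_Nadia = 0.844(22.0) + 0.156(28.0) = 22.9360
T̂_Takeshi = 0.844(41.6) + 0.156(34.1) = 40.4300
Difference = 22.9360 − 40.4300 = -17.4940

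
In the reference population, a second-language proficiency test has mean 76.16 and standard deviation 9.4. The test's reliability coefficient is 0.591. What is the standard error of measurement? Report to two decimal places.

SEM = SD · √(1 − ρ) = 9.4 × √0.409 = 9.4 × 0.6395 = 6.012

6.01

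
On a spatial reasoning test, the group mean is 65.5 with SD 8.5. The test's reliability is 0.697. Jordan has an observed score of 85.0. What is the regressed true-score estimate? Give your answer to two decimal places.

T̂ = ρX + (1 − ρ)μ
  = 0.697 × 85.0 + 0.303 × 65.5
  = 59.2450 + 19.8465
  = 79.091
  ≈ 79.09

79.09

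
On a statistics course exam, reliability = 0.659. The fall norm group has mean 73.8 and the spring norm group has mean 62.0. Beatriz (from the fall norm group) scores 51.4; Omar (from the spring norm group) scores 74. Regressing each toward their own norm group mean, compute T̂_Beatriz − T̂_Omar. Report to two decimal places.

T̂_Beatriz = 0.659(51.4) + 0.341(73.8) = 59.0384
T̂_Omar = 0.659(74) + 0.341(62.0) = 69.9080
Difference = 59.0384 − 69.9080 = -10.8696

-10.87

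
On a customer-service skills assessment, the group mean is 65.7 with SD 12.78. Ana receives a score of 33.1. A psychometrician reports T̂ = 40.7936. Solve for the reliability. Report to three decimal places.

T̂ = ρX + (1 − ρ)μ  ⇒  T̂ − μ = ρ(X − μ)
ρ = (T̂ − μ)/(X − μ) = (40.7936 − 65.7) / (33.1 − 65.7) = -24.9064 / -32.6 = 0.76400

0.764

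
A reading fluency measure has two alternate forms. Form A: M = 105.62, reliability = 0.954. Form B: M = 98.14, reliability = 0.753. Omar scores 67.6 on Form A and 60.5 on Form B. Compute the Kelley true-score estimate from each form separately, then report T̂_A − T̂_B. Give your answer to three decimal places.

T̂_A = 0.954(67.6) + 0.046(105.62) = 69.34892
T̂_B = 0.753(60.5) + 0.247(98.14) = 69.79708
T̂_A − T̂_B = -0.44816

-0.448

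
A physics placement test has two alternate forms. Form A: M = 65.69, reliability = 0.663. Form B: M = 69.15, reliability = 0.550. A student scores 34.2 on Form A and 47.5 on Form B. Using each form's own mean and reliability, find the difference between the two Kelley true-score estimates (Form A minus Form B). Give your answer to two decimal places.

-12.43

T̂_A = 0.663(34.2) + 0.337(65.69) = 44.8121
T̂_B = 0.550(47.5) + 0.450(69.15) = 57.2425
T̂_A − T̂_B = -12.4304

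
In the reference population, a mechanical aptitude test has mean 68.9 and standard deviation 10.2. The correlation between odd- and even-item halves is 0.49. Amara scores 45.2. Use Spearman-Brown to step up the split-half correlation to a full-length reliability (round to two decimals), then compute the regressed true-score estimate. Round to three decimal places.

53.258

Spearman-Brown: ρ = 2r/(1 + r) = 2(0.49)/(1 + 0.49) = 0.980/1.49 = 0.6577 → 0.66
T̂ = 0.66(45.2) + 0.34(68.9) = 29.832 + 23.426 = 53.2580 → 53.258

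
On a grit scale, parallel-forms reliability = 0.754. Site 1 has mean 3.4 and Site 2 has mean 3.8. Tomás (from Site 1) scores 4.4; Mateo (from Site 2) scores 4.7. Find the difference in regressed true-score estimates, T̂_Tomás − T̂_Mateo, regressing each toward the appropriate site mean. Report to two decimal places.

-0.32

T̂_Tomás = 0.754(4.4) + 0.246(3.4) = 4.1540
T̂_Mateo = 0.754(4.7) + 0.246(3.8) = 4.4786
Difference = 4.1540 − 4.4786 = -0.3246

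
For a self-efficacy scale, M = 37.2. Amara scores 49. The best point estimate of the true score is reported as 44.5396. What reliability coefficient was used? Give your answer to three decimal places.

0.622

T̂ = ρX + (1 − ρ)μ  ⇒  T̂ − μ = ρ(X − μ)
ρ = (T̂ − μ)/(X − μ) = (44.5396 − 37.2) / (49 − 37.2) = 7.3396 / 11.8 = 0.62200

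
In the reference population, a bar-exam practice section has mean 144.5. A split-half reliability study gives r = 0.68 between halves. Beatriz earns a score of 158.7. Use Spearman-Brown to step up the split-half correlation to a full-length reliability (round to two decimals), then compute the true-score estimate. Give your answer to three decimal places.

156.002

Spearman-Brown: ρ = 2r/(1 + r) = 2(0.68)/(1 + 0.68) = 1.360/1.68 = 0.8095 → 0.81
T̂ = ρX + (1 − ρ)μ
  = 0.81 × 158.7 + 0.19 × 144.5
  = 128.547 + 27.455
  = 156.0020
  ≈ 156.002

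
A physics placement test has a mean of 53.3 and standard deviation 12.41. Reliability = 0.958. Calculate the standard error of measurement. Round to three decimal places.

2.543

SEM = SD · √(1 − ρ) = 12.41 × √0.042 = 12.41 × 0.2049 = 2.5433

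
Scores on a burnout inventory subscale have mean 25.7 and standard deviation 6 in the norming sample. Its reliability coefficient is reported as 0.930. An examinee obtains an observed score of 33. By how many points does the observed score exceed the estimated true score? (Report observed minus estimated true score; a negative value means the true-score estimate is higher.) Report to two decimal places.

0.51

T̂ = 0.930(33) + 0.070(25.7) = 30.690 + 1.7990 = 32.4890 → 32.489
X − T̂ = 33 − 32.489 = 0.511 → 0.51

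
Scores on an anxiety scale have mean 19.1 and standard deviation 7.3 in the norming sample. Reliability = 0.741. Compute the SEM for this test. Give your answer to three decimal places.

SEM = SD · √(1 − ρ) = 7.3 × √0.259 = 7.3 × 0.5089 = 3.7151

3.715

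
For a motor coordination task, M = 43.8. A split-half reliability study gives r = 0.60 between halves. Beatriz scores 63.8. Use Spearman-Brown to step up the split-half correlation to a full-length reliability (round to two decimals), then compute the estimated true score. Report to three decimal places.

Spearman-Brown: ρ = 2r/(1 + r) = 2(0.60)/(1 + 0.60) = 1.200/1.60 = 0.7500 → 0.75
Kelley's formula gives T̂ = 0.75·63.8 + 0.25·43.8 = 47.850 + 10.950 = 58.8000.

58.800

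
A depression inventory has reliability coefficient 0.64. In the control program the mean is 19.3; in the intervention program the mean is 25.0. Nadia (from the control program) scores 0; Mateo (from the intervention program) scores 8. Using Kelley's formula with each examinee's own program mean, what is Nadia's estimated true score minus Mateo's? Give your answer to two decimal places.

-7.17

T̂_Nadia = 0.64(0) + 0.36(19.3) = 6.9480
T̂_Mateo = 0.64(8) + 0.36(25.0) = 14.1200
Difference = 6.9480 − 14.1200 = -7.1720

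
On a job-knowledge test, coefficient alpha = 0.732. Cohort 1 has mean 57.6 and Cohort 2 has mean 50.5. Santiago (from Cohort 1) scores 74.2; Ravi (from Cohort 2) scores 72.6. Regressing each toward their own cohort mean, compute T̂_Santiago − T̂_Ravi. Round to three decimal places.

3.074

T̂_Santiago = 0.732(74.2) + 0.268(57.6) = 69.75120
T̂_Ravi = 0.732(72.6) + 0.268(50.5) = 66.67720
Difference = 69.75120 − 66.67720 = 3.07400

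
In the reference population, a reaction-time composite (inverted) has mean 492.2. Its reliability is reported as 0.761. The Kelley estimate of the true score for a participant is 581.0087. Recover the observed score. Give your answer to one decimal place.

608.9

T̂ = ρX + (1 − ρ)μ  ⇒  X = (T̂ − (1 − ρ)μ) / ρ
X = (581.0087 − 0.239 × 492.2) / 0.761 = (581.0087 − 117.6358) / 0.761 = 463.3729 / 0.761 = 608.900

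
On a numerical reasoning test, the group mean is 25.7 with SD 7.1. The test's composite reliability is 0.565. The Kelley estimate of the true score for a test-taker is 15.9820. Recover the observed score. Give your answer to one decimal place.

T̂ = ρX + (1 − ρ)μ  ⇒  X = (T̂ − (1 − ρ)μ) / ρ
X = (15.9820 − 0.435 × 25.7) / 0.565 = (15.9820 − 11.1795) / 0.565 = 4.8025 / 0.565 = 8.500

8.5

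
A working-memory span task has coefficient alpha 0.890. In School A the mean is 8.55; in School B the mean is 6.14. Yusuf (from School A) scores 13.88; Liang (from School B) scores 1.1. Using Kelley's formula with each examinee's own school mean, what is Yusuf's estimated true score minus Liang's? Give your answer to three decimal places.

T̂_Yusuf = 0.890(13.88) + 0.110(8.55) = 13.29370
T̂_Liang = 0.890(1.1) + 0.110(6.14) = 1.65440
Difference = 13.29370 − 1.65440 = 11.63930

11.639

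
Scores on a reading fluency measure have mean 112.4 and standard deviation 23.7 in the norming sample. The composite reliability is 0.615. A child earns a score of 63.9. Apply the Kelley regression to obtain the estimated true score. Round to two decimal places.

82.57

Kelley's formula gives T̂ = 0.615·63.9 + 0.385·112.4 = 39.2985 + 43.2740 = 82.572.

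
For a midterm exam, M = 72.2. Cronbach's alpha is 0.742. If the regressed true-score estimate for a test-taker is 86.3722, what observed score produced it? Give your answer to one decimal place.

T̂ = ρX + (1 − ρ)μ  ⇒  X = (T̂ − (1 − ρ)μ) / ρ
X = (86.3722 − 0.258 × 72.2) / 0.742 = (86.3722 − 18.6276) / 0.742 = 67.7446 / 0.742 = 91.300

91.3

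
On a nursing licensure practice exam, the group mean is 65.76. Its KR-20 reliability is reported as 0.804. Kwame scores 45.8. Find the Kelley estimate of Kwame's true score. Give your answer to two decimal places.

Weight the observed score by reliability and the mean by (1 − reliability): T̂ = 0.804·45.8 + 0.196·65.76 = 36.8232 + 12.88896 = 49.712.

49.71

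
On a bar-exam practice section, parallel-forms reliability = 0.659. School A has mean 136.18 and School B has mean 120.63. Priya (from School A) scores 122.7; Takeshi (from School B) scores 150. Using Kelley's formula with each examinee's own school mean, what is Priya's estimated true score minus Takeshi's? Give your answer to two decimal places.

T̂_Priya = 0.659(122.7) + 0.341(136.18) = 127.2967
T̂_Takeshi = 0.659(150) + 0.341(120.63) = 139.9848
Difference = 127.2967 − 139.9848 = -12.6881

-12.69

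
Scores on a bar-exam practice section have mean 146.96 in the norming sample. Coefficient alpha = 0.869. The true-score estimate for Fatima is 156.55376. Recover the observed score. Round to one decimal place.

T̂ = ρX + (1 − ρ)μ  ⇒  X = (T̂ − (1 − ρ)μ) / ρ
X = (156.55376 − 0.131 × 146.96) / 0.869 = (156.55376 − 19.25176) / 0.869 = 137.30200 / 0.869 = 158.000

158.0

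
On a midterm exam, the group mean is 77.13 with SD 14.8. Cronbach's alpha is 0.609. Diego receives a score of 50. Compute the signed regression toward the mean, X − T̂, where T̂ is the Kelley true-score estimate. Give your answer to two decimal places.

-10.61

T̂ = 0.609(50) + 0.391(77.13) = 30.450 + 30.15783 = 60.6078 → 60.608
X − T̂ = 50 − 60.608 = -10.608 → -10.61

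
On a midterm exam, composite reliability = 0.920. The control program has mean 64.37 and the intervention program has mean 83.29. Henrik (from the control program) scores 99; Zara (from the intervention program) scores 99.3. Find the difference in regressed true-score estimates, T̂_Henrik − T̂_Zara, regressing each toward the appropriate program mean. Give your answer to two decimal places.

-1.79

T̂_Henrik = 0.920(99) + 0.080(64.37) = 96.2296
T̂_Zara = 0.920(99.3) + 0.080(83.29) = 98.0192
Difference = 96.2296 − 98.0192 = -1.7896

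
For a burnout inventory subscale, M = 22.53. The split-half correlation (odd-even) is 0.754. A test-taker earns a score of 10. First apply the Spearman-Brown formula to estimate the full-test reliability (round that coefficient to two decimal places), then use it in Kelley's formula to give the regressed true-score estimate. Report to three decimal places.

11.754

Spearman-Brown: ρ = 2r/(1 + r) = 2(0.754)/(1 + 0.754) = 1.5080/1.754 = 0.8597 → 0.86
T̂ = 0.86(10) + 0.14(22.53) = 8.60 + 3.1542 = 11.7542 → 11.754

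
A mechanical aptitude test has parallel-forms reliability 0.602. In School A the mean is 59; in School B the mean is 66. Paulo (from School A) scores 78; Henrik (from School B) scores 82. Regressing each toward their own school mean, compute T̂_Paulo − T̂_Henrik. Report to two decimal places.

-5.19

T̂_Paulo = 0.602(78) + 0.398(59) = 70.4380
T̂_Henrik = 0.602(82) + 0.398(66) = 75.6320
Difference = 70.4380 − 75.6320 = -5.1940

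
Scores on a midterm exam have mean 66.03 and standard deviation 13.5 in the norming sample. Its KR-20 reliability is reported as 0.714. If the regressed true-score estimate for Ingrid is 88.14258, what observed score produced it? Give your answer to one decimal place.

T̂ = ρX + (1 − ρ)μ  ⇒  X = (T̂ − (1 − ρ)μ) / ρ
X = (88.14258 − 0.286 × 66.03) / 0.714 = (88.14258 − 18.88458) / 0.714 = 69.25800 / 0.714 = 97.000

97.0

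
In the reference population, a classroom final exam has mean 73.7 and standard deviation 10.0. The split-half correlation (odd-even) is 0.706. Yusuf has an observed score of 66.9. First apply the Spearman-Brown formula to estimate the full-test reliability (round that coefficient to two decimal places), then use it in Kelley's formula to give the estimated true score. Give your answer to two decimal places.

68.06

Spearman-Brown: ρ = 2r/(1 + r) = 2(0.706)/(1 + 0.706) = 1.4120/1.706 = 0.8277 → 0.83
T̂ = 0.83(66.9) + 0.17(73.7) = 55.527 + 12.529 = 68.056 → 68.06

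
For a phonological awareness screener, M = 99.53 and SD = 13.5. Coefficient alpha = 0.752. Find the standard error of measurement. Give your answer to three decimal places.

6.723

SEM = SD · √(1 − ρ) = 13.5 × √0.248 = 13.5 × 0.4980 = 6.7229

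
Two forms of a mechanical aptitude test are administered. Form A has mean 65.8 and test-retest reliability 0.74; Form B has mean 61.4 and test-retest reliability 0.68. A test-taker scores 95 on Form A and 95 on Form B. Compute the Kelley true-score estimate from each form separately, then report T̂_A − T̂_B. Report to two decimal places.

T̂_A = 0.74(95) + 0.26(65.8) = 87.4080
T̂_B = 0.68(95) + 0.32(61.4) = 84.2480
T̂_A − T̂_B = 3.1600

3.16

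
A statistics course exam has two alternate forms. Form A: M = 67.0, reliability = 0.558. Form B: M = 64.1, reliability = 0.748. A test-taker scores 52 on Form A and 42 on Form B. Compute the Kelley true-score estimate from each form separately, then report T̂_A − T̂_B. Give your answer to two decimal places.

11.06

T̂_A = 0.558(52) + 0.442(67.0) = 58.6300
T̂_B = 0.748(42) + 0.252(64.1) = 47.5692
T̂_A − T̂_B = 11.0608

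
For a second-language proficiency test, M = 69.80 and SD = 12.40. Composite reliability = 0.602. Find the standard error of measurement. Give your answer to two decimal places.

7.82

SEM = SD · √(1 − ρ) = 12.40 × √0.398 = 12.40 × 0.6309 = 7.823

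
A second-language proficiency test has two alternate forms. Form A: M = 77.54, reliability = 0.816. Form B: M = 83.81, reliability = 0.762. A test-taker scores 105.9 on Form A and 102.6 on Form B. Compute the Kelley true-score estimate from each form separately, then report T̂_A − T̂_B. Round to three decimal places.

T̂_A = 0.816(105.9) + 0.184(77.54) = 100.68176
T̂_B = 0.762(102.6) + 0.238(83.81) = 98.12798
T̂_A − T̂_B = 2.55378

2.554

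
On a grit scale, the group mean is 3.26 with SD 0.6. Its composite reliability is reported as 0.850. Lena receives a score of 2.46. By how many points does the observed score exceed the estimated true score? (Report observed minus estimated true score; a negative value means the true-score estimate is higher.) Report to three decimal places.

-0.120

T̂ = 0.850(2.46) + 0.150(3.26) = 2.09100 + 0.48900 = 2.58000 → 2.5800
X − T̂ = 2.46 − 2.5800 = -0.1200 → -0.120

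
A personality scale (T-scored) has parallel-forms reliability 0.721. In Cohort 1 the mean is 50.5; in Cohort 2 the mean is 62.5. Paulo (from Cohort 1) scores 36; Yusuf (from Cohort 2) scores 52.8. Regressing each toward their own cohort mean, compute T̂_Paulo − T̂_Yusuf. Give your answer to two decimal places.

-15.46

T̂_Paulo = 0.721(36) + 0.279(50.5) = 40.0455
T̂_Yusuf = 0.721(52.8) + 0.279(62.5) = 55.5063
Difference = 40.0455 − 55.5063 = -15.4608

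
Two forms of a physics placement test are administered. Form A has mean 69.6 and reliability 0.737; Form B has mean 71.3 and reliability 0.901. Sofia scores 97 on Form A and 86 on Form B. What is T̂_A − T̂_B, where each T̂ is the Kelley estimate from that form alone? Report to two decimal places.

T̂_A = 0.737(97) + 0.263(69.6) = 89.7938
T̂_B = 0.901(86) + 0.099(71.3) = 84.5447
T̂_A − T̂_B = 5.2491

5.25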